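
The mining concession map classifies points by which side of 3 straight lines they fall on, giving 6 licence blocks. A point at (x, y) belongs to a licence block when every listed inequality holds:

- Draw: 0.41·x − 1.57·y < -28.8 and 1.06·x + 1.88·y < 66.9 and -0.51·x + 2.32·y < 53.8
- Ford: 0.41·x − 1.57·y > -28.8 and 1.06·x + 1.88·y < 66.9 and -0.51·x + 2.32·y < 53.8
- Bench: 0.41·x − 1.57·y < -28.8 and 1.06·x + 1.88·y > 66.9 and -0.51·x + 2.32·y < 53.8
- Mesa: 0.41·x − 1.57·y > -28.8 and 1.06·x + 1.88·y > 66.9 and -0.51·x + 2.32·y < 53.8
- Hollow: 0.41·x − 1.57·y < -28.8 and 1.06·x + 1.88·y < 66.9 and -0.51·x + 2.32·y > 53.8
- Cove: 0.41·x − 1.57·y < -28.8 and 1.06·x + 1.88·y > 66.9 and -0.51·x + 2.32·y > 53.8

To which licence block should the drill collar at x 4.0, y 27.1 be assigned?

Hollow

0.41·4.0 − 1.57·27.1 = -40.907, which is < -28.8
1.06·4.0 + 1.88·27.1 = 55.188, which is < 66.9
-0.51·4.0 + 2.32·27.1 = 60.832, which is > 53.8
This sign pattern matches Hollow.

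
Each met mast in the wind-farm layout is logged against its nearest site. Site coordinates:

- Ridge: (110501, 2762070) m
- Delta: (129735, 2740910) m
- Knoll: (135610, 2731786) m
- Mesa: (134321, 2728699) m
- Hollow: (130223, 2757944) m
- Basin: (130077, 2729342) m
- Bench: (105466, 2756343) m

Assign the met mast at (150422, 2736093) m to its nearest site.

Knoll

Squared distances to each site:
Ridge: 2268490770.000; Delta: 451155458.000; Knoll: 237945593.000; Mesa: 313913437.000; Hollow: 885465802.000; Basin: 459495026.000; Bench: 2431104436.000.
Minimum at Knoll.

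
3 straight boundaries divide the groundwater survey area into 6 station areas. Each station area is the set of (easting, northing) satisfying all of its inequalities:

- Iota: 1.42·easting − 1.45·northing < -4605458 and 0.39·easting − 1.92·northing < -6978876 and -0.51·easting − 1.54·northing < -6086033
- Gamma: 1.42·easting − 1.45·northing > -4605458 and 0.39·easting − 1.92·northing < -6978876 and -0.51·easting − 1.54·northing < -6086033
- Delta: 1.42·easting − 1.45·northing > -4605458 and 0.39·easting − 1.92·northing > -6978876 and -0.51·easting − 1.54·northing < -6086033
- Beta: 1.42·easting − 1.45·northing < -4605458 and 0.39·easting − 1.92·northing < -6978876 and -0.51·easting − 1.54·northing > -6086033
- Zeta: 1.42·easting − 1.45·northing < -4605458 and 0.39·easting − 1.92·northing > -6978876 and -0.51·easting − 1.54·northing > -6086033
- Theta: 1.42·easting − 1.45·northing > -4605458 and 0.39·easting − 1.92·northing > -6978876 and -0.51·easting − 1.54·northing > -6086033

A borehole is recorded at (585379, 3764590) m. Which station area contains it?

Iota

1.42·585379 − 1.45·3764590 = -4627417.320, which is < -4605458
0.39·585379 − 1.92·3764590 = -6999714.990, which is < -6978876
-0.51·585379 − 1.54·3764590 = -6096011.890, which is < -6086033
This sign pattern matches Iota.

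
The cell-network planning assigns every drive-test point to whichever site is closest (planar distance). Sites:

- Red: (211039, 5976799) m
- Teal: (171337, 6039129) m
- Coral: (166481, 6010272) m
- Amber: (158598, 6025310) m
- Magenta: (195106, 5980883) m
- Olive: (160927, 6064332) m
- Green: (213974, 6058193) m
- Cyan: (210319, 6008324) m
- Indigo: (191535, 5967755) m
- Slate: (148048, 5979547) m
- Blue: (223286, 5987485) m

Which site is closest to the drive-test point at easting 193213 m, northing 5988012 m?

Squared distances to each site:
Red: 443497645.000; Teal: 3091507065.000; Coral: 1210107424.000; Amber: 2589339029.000; Magenta: 54406090.000; Olive: 6867128196.000; Green: 5356391882.000; Cyan: 705192580.000; Indigo: 413161733.000; Slate: 2111533450.000; Blue: 904663058.000.
Minimum at Magenta.

Magenta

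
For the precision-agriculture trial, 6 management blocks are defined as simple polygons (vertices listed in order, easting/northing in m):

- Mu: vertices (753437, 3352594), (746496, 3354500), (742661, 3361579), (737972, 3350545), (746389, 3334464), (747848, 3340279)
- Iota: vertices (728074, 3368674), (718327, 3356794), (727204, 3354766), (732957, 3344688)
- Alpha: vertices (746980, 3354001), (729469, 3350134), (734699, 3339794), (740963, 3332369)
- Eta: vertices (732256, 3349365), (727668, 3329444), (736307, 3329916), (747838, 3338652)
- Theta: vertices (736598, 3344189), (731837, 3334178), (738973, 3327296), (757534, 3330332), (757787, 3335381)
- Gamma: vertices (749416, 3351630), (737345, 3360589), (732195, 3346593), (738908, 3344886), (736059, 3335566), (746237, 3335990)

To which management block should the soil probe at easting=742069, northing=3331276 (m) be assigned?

Theta

Cast a ray rightward from (742069, 3331276). For each polygon, the edges (by vertex number in listed order) whose endpoints lie on opposite sides of northing = 3331276, where each meets that height, and whether that is right or left of the point:
Mu: no edge straddles that height → 0 crossings.
Iota: no edge straddles that height → 0 crossings.
Alpha: no edge straddles that height → 0 crossings.
Eta: 1–2 at easting≈728089.9 (left), 3–4 at easting≈738102.1 (left) → 0 crossings.
Theta: 2–3 at easting≈734846.1 (left), 4–5 at easting≈757581.3 (right) → 1 crossing.
Gamma: no edge straddles that height → 0 crossings.
Only Theta has an odd count, so the point is inside Theta.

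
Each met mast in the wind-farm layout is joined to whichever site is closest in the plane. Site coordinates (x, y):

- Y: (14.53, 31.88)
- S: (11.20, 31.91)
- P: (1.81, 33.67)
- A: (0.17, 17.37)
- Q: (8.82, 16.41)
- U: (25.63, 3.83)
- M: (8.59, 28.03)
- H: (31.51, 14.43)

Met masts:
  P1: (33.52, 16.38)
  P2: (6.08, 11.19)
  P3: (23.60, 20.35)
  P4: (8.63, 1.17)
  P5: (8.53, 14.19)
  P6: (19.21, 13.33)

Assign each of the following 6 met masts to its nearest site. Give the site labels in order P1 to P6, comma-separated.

H, Q, H, Q, Q, Q

P1 → H (d²=7.84)
P2 → Q (d²=34.76)
P3 → H (d²=97.61)
P4 → Q (d²=232.29)
P5 → Q (d²=5.01)
P6 → Q (d²=117.44)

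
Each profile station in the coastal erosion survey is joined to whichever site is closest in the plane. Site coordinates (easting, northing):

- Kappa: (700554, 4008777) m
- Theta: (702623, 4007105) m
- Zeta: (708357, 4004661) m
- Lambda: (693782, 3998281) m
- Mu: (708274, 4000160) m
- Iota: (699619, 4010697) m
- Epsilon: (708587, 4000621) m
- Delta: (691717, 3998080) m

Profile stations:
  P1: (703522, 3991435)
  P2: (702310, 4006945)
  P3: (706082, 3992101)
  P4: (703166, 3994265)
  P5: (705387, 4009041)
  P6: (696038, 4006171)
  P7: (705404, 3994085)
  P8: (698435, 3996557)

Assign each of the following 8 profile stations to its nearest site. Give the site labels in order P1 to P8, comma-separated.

Mu, Theta, Mu, Mu, Theta, Kappa, Mu, Lambda

P1 → Mu (d²=98707129.00)
P2 → Theta (d²=123569.00)
P3 → Mu (d²=69752345.00)
P4 → Mu (d²=60842689.00)
P5 → Theta (d²=11387792.00)
P6 → Kappa (d²=27185492.00)
P7 → Mu (d²=45142525.00)
P8 → Lambda (d²=24622585.00)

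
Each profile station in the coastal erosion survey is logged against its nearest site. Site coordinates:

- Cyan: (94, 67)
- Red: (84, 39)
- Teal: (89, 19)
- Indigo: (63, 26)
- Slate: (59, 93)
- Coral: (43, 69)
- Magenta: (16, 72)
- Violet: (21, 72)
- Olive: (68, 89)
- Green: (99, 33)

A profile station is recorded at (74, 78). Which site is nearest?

Olive

Squared distances to each site:
Cyan: 521.000; Red: 1621.000; Teal: 3706.000; Indigo: 2825.000; Slate: 450.000; Coral: 1042.000; Magenta: 3400.000; Violet: 2845.000; Olive: 157.000; Green: 2650.000.
Minimum at Olive.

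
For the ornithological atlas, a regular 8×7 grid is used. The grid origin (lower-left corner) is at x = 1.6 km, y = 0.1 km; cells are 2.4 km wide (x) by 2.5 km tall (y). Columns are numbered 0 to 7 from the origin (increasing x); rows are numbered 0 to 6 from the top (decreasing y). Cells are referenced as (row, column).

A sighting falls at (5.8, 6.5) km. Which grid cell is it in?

Column index: ⌊(5.8 − 1.6) / 2.4⌋ = ⌊1.750⌋ = 1
Row offset from origin: ⌊(6.5 − 0.1) / 2.5⌋ = ⌊2.560⌋ = 2 → row 4 (counted from top)

(4, 1)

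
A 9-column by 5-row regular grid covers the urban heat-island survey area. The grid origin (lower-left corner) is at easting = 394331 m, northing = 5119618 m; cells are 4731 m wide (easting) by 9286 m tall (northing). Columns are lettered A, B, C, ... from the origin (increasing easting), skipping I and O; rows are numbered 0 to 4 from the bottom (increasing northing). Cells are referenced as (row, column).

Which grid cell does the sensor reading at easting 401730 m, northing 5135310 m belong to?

(1, B)

Column index: ⌊(401730 − 394331) / 4731⌋ = ⌊1.564⌋ = 1 → column B
Row offset from origin: ⌊(5135310 − 5119618) / 9286⌋ = ⌊1.690⌋ = 1 → row 1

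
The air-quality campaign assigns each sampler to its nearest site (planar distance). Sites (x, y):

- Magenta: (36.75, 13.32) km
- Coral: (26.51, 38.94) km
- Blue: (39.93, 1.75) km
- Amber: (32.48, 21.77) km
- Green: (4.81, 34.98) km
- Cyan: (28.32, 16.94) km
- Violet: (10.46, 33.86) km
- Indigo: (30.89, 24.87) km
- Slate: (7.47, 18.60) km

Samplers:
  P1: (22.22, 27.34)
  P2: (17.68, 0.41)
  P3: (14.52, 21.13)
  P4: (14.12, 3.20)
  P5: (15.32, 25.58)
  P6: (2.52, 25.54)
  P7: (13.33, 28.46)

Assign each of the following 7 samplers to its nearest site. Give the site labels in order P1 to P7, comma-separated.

P1 → Indigo (d²=81.27)
P2 → Cyan (d²=386.45)
P3 → Slate (d²=56.10)
P4 → Slate (d²=281.38)
P5 → Violet (d²=92.18)
P6 → Slate (d²=72.67)
P7 → Violet (d²=37.40)

Indigo, Cyan, Slate, Slate, Violet, Slate, Violet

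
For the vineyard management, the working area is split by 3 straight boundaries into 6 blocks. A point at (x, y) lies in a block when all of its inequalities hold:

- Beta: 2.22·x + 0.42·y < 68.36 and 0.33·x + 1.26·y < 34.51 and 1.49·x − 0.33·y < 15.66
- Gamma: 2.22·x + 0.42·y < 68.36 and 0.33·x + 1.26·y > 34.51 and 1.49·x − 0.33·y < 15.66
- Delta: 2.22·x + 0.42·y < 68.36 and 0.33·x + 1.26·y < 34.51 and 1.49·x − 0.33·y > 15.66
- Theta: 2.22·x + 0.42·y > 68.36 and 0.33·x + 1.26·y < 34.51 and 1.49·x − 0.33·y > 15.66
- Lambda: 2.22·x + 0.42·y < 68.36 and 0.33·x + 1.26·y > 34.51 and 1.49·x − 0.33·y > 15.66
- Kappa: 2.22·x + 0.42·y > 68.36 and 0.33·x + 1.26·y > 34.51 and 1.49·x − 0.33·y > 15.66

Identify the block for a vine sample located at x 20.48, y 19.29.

Delta

2.22·20.48 + 0.42·19.29 = 53.567, which is < 68.36
0.33·20.48 + 1.26·19.29 = 31.064, which is < 34.51
1.49·20.48 − 0.33·19.29 = 24.149, which is > 15.66
This sign pattern matches Delta.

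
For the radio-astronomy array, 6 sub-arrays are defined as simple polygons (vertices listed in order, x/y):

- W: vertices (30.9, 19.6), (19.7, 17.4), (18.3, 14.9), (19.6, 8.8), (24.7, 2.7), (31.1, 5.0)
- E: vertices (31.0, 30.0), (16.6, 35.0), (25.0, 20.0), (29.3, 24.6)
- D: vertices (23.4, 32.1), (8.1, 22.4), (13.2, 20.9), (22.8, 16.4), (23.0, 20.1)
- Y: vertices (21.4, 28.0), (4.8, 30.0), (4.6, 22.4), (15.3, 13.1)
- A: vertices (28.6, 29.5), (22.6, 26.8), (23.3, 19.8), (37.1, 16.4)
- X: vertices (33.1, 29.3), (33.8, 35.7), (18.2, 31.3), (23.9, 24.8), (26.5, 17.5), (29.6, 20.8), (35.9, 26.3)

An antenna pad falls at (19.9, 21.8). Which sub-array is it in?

Cast a ray rightward from (19.9, 21.8). For each polygon, the edges (by vertex number in listed order) whose endpoints lie on opposite sides of y = 21.8, where each meets that height, and whether that is right or left of the point:
W: no edge straddles that height → 0 crossings.
E: 2–3 at x≈23.99 (right), 3–4 at x≈26.68 (right) → 2 crossings.
D: 2–3 at x≈10.14 (left), 5–1 at x≈23.06 (right) → 1 crossing.
Y: 3–4 at x≈5.29 (left), 4–1 at x≈18.86 (left) → 0 crossings.
A: 2–3 at x≈23.10 (right), 4–1 at x≈33.60 (right) → 2 crossings.
X: 4–5 at x≈24.97 (right), 6–7 at x≈30.75 (right) → 2 crossings.
Only D has an odd count, so the point is inside D.

D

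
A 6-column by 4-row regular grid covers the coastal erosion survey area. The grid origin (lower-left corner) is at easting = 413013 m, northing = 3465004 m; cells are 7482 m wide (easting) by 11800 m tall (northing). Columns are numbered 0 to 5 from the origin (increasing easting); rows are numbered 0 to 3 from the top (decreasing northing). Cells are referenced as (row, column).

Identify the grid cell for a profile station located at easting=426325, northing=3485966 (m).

Column index: ⌊(426325 − 413013) / 7482⌋ = ⌊1.779⌋ = 1
Row offset from origin: ⌊(3485966 − 3465004) / 11800⌋ = ⌊1.776⌋ = 1 → row 2 (counted from top)

(2, 1)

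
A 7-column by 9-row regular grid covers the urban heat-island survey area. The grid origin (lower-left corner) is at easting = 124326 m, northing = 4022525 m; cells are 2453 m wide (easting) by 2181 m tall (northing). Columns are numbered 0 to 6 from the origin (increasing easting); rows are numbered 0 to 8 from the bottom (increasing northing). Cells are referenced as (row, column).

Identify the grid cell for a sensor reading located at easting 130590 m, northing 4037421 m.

(6, 2)

Column index: ⌊(130590 − 124326) / 2453⌋ = ⌊2.554⌋ = 2
Row offset from origin: ⌊(4037421 − 4022525) / 2181⌋ = ⌊6.830⌋ = 6 → row 6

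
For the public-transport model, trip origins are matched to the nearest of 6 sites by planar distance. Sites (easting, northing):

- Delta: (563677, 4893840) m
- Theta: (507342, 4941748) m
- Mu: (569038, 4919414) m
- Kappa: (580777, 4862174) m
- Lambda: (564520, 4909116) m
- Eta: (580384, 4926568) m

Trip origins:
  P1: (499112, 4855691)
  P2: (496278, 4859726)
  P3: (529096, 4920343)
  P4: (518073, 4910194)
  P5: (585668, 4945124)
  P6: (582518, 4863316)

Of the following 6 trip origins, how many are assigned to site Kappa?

P1 → Delta
P2 → Delta
P3 → Theta
P4 → Theta
P5 → Eta
P6 → Kappa
1 of the 6 goes to Kappa.

1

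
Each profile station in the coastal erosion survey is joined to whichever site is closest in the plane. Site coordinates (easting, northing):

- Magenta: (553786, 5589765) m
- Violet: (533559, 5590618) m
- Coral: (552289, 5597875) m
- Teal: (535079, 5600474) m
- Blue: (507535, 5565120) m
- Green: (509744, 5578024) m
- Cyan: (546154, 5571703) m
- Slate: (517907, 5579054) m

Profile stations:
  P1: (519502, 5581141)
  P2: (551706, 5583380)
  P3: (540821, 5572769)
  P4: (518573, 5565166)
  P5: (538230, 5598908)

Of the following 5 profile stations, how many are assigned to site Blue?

P1 → Slate
P2 → Magenta
P3 → Cyan
P4 → Blue
P5 → Teal
1 of the 5 goes to Blue.

1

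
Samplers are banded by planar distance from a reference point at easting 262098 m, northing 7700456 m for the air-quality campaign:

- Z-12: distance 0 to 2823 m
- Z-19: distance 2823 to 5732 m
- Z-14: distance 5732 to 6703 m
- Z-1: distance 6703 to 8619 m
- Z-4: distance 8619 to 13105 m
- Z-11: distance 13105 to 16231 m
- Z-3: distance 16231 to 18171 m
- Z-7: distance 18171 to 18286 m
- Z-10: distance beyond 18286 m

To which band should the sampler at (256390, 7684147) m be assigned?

Distance = √((256390−262098)² + (7684147−7700456)²) = √(32581264.000 + 265983481.000) = 17279.026 m.
16231 ≤ 17279.026 < 18171 → Z-3.

Z-3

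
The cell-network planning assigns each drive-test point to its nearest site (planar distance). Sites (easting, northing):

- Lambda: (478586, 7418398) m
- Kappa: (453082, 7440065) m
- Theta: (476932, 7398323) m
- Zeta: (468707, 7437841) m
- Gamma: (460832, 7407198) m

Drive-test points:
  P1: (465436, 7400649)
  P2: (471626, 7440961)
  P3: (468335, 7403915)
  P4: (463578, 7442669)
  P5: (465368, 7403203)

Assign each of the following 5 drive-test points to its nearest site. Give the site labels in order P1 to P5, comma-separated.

P1 → Gamma (d²=64086217.00)
P2 → Zeta (d²=18254961.00)
P3 → Gamma (d²=67073098.00)
P4 → Zeta (d²=49616225.00)
P5 → Gamma (d²=36535321.00)

Gamma, Zeta, Gamma, Zeta, Gamma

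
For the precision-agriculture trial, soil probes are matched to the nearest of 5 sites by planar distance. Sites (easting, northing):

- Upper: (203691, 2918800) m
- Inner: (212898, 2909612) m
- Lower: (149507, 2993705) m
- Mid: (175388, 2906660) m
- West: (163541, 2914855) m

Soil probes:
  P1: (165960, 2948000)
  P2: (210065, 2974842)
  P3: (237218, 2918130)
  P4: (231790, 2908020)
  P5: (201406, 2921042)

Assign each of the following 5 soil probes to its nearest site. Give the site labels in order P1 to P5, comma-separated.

P1 → West (d²=1104442586.00)
P2 → Upper (d²=3181333640.00)
P3 → Inner (d²=664018724.00)
P4 → Inner (d²=359442128.00)
P5 → Upper (d²=10247789.00)

West, Upper, Inner, Inner, Upper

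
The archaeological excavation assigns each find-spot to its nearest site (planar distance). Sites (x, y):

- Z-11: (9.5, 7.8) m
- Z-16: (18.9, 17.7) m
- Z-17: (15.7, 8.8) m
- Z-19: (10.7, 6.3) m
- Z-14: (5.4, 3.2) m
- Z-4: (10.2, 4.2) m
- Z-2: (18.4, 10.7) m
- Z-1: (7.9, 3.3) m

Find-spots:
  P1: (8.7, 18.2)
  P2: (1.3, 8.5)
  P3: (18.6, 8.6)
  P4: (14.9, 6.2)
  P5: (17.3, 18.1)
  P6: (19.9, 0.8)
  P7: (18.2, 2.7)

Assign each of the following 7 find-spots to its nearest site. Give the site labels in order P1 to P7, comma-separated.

P1 → Z-16 (d²=104.29)
P2 → Z-14 (d²=44.90)
P3 → Z-2 (d²=4.45)
P4 → Z-17 (d²=7.40)
P5 → Z-16 (d²=2.72)
P6 → Z-17 (d²=81.64)
P7 → Z-17 (d²=43.46)

Z-16, Z-14, Z-2, Z-17, Z-16, Z-17, Z-17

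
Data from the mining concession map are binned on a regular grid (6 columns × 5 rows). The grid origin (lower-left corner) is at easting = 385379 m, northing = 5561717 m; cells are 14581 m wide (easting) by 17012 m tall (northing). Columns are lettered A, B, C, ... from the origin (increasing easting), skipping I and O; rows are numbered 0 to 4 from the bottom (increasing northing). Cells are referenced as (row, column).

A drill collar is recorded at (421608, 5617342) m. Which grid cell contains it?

(3, C)

Column index: ⌊(421608 − 385379) / 14581⌋ = ⌊2.485⌋ = 2 → column C
Row offset from origin: ⌊(5617342 − 5561717) / 17012⌋ = ⌊3.270⌋ = 3 → row 3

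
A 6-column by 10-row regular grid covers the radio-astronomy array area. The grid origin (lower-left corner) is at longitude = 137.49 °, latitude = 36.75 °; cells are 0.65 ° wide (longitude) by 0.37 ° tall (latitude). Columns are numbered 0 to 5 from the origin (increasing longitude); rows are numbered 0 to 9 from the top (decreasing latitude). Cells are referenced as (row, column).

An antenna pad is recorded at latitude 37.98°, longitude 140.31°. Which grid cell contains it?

Column index: ⌊(140.31 − 137.49) / 0.65⌋ = ⌊4.338⌋ = 4
Row offset from origin: ⌊(37.98 − 36.75) / 0.37⌋ = ⌊3.324⌋ = 3 → row 6 (counted from top)

(6, 4)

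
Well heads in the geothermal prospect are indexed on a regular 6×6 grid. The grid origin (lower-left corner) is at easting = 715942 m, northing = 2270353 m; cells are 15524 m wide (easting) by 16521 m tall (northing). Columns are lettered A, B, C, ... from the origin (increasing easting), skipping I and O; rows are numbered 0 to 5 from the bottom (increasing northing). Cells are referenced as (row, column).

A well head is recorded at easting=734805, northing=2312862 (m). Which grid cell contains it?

(2, B)

Column index: ⌊(734805 − 715942) / 15524⌋ = ⌊1.215⌋ = 1 → column B
Row offset from origin: ⌊(2312862 − 2270353) / 16521⌋ = ⌊2.573⌋ = 2 → row 2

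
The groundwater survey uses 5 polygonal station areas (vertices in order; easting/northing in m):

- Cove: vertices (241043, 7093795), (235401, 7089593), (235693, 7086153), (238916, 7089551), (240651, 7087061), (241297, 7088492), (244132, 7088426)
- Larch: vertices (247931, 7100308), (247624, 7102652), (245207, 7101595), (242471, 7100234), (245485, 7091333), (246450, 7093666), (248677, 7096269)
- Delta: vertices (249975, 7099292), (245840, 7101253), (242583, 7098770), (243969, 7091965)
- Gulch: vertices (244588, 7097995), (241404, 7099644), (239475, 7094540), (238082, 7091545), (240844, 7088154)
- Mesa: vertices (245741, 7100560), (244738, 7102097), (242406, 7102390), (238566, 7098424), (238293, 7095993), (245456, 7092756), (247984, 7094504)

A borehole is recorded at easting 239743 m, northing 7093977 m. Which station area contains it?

Gulch

Cast a ray rightward from (239743, 7093977). For each polygon, the edges (by vertex number in listed order) whose endpoints lie on opposite sides of northing = 7093977, where each meets that height, and whether that is right or left of the point:
Cove: no edge straddles that height → 0 crossings.
Larch: 4–5 at easting≈244589.7 (right), 6–7 at easting≈246716.1 (right) → 2 crossings.
Delta: 3–4 at easting≈243559.2 (right), 4–1 at easting≈245618.3 (right) → 2 crossings.
Gulch: 3–4 at easting≈239213.1 (left), 5–1 at easting≈243059.4 (right) → 1 crossing.
Mesa: 5–6 at easting≈242754.1 (right), 6–7 at easting≈247221.8 (right) → 2 crossings.
Only Gulch has an odd count, so the point is inside Gulch.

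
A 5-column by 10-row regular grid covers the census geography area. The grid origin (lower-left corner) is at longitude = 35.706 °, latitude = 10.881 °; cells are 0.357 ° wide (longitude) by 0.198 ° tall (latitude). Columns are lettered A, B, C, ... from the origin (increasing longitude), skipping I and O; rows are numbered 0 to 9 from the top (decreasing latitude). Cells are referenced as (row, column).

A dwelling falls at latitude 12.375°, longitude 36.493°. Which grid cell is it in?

(2, C)

Column index: ⌊(36.493 − 35.706) / 0.357⌋ = ⌊2.204⌋ = 2 → column C
Row offset from origin: ⌊(12.375 − 10.881) / 0.198⌋ = ⌊7.545⌋ = 7 → row 2 (counted from top)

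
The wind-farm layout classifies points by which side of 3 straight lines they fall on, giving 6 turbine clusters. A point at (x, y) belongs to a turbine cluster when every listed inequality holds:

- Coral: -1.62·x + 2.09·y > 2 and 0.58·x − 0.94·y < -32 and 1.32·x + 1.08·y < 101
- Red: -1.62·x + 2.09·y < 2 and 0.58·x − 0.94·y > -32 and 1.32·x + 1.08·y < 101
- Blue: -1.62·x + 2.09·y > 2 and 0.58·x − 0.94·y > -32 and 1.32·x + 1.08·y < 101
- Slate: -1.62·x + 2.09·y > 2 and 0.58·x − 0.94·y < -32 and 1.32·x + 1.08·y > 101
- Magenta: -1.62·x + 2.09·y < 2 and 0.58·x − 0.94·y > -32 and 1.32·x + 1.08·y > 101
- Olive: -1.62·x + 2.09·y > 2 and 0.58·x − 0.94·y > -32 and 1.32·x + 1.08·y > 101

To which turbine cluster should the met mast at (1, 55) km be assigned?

Coral

-1.62·1 + 2.09·55 = 113.330, which is > 2
0.58·1 − 0.94·55 = -51.120, which is < -32
1.32·1 + 1.08·55 = 60.720, which is < 101
This sign pattern matches Coral.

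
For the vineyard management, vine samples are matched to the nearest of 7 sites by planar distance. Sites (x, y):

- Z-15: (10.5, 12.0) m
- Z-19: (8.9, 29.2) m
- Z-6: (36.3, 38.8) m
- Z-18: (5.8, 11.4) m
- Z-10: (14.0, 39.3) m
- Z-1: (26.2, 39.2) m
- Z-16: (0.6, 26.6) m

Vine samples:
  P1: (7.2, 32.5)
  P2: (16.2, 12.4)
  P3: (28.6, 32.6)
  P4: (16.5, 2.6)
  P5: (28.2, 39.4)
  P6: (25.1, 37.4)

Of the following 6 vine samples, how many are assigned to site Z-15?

P1 → Z-19
P2 → Z-15
P3 → Z-1
P4 → Z-15
P5 → Z-1
P6 → Z-1
2 of the 6 go to Z-15.

2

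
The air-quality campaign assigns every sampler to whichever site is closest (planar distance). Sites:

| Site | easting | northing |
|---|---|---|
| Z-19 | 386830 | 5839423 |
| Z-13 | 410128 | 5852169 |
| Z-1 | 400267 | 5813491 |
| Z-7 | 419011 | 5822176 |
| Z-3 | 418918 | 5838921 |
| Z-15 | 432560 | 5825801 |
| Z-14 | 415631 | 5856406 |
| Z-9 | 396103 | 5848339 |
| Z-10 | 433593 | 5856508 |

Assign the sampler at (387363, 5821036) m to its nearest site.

Z-1

Squared distances to each site:
Z-19: 338365858.000; Z-13: 1487508914.000; Z-1: 223440241.000; Z-7: 1002895504.000; Z-3: 1315591250.000; Z-15: 2065474034.000; Z-14: 2050116724.000; Z-9: 821841409.000; Z-10: 3395475684.000.
Minimum at Z-1.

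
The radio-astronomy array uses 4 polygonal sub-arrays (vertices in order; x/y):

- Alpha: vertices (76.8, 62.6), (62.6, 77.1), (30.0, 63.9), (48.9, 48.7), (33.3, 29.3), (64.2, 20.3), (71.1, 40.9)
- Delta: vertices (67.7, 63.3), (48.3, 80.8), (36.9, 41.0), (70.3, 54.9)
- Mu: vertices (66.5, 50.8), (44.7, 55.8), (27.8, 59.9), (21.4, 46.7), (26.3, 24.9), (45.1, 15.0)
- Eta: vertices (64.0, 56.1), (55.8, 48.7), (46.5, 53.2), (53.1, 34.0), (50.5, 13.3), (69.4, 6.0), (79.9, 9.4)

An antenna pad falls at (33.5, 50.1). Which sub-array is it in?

Mu

Cast a ray rightward from (33.5, 50.1). For each polygon, the edges (by vertex number in listed order) whose endpoints lie on opposite sides of y = 50.1, where each meets that height, and whether that is right or left of the point:
Alpha: 3–4 at x≈47.16 (right), 7–1 at x≈73.52 (right) → 2 crossings.
Delta: 2–3 at x≈39.51 (right), 3–4 at x≈58.77 (right) → 2 crossings.
Mu: 3–4 at x≈23.05 (left), 6–1 at x≈66.08 (right) → 1 crossing.
Eta: 1–2 at x≈57.35 (right), 2–3 at x≈52.91 (right), 3–4 at x≈47.57 (right), 7–1 at x≈66.04 (right) → 4 crossings.
Only Mu has an odd count, so the point is inside Mu.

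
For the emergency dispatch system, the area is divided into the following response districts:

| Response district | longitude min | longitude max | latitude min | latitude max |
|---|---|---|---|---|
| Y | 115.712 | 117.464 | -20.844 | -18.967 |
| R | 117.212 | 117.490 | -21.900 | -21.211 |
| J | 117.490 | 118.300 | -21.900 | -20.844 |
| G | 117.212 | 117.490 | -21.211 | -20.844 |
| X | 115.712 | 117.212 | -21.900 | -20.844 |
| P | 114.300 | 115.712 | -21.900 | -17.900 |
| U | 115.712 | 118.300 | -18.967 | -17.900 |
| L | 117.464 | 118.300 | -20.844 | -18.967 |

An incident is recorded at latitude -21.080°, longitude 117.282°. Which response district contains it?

G

The point has longitude = 117.282 and latitude = -21.080.
Only G satisfies 117.212 ≤ longitude ≤ 117.490 and -21.211 ≤ latitude ≤ -20.844.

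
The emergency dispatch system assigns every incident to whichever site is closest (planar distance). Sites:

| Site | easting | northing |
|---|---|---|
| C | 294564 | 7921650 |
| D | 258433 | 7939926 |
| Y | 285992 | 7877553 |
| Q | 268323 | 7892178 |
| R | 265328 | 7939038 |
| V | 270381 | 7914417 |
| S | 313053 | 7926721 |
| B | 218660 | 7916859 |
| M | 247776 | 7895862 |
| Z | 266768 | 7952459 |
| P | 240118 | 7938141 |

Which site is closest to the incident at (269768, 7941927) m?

R

Squared distances to each site:
C: 1025998345.000; D: 132486226.000; Y: 4407230052.000; Q: 2477051026.000; R: 28059921.000; V: 757175869.000; S: 2104813661.000; B: 3240432288.000; M: 2605632289.000; Z: 119923024.000; P: 893456296.000.
Minimum at R.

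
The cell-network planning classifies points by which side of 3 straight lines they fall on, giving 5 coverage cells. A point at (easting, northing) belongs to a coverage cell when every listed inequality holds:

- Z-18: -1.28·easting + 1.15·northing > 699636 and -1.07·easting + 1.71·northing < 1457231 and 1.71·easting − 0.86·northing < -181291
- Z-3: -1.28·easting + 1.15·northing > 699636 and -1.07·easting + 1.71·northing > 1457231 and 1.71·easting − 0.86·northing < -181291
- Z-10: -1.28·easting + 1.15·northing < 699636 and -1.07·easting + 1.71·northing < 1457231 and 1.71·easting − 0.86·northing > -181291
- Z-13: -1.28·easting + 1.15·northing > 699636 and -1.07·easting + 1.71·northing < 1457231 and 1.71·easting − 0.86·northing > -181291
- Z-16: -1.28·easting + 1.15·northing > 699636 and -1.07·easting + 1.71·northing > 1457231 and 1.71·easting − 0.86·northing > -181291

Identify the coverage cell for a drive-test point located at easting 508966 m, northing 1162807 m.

-1.28·508966 + 1.15·1162807 = 685751.570, which is < 699636
-1.07·508966 + 1.71·1162807 = 1443806.350, which is < 1457231
1.71·508966 − 0.86·1162807 = -129682.160, which is > -181291
This sign pattern matches Z-10.

Z-10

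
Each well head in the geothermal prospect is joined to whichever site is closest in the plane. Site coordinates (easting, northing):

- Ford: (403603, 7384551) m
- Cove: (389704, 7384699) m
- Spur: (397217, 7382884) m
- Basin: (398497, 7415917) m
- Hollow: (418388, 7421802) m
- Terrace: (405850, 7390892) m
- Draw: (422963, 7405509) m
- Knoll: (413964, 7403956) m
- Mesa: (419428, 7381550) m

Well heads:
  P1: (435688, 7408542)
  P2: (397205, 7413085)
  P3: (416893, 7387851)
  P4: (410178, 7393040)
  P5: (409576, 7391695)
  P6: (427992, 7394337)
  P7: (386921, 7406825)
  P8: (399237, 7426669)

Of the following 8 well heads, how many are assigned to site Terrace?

P1 → Draw
P2 → Basin
P3 → Mesa
P4 → Terrace
P5 → Terrace
P6 → Draw
P7 → Basin
P8 → Basin
2 of the 8 go to Terrace.

2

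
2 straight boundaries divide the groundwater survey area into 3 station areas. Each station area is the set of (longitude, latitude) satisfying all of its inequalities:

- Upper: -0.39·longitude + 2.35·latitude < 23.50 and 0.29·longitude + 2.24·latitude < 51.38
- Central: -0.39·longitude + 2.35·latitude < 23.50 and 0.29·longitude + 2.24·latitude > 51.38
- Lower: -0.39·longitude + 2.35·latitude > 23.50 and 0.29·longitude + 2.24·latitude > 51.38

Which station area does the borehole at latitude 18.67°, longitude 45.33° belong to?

Lower

-0.39·45.33 + 2.35·18.67 = 26.196, which is > 23.50
0.29·45.33 + 2.24·18.67 = 54.967, which is > 51.38
This sign pattern matches Lower.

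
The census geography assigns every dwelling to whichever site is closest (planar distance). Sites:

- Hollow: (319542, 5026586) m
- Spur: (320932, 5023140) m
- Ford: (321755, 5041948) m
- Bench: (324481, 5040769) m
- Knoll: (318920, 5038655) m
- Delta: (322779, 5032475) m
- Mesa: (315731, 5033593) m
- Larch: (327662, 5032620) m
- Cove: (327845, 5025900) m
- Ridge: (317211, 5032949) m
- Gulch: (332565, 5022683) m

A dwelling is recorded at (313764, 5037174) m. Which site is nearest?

Mesa

Squared distances to each site:
Hollow: 145491028.000; Spur: 248333380.000; Ford: 86647157.000; Bench: 127778114.000; Knoll: 28777697.000; Delta: 103350826.000; Mesa: 16692650.000; Larch: 213893320.000; Cove: 325377637.000; Ridge: 29732434.000; Gulch: 563466682.000.
Minimum at Mesa.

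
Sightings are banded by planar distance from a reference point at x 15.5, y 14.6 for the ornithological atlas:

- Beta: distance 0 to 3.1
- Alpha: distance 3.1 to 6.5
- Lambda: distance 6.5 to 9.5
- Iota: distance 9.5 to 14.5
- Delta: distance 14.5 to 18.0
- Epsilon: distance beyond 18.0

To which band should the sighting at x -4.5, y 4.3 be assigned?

Epsilon

Distance = √((-4.5−15.5)² + (4.3−14.6)²) = √(400.000 + 106.090) = 22.496.
18.0 ≤ 22.496 < ∞ → Epsilon.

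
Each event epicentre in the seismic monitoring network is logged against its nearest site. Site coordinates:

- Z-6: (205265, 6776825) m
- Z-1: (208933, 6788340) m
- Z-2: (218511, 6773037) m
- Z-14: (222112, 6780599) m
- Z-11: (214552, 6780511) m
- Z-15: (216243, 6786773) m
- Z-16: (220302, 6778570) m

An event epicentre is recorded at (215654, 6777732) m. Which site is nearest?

Squared distances to each site:
Z-6: 108753970.000; Z-1: 157701505.000; Z-2: 30205474.000; Z-14: 49925453.000; Z-11: 8937245.000; Z-15: 82086602.000; Z-16: 22306148.000.
Minimum at Z-11.

Z-11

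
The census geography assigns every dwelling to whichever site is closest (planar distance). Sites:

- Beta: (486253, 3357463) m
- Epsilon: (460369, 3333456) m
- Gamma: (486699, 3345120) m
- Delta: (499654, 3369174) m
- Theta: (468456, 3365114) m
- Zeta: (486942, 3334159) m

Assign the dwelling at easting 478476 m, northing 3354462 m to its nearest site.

Squared distances to each site:
Beta: 69487730.000; Epsilon: 769115485.000; Gamma: 154890693.000; Delta: 664950628.000; Theta: 213865504.000; Zeta: 483884965.000.
Minimum at Beta.

Beta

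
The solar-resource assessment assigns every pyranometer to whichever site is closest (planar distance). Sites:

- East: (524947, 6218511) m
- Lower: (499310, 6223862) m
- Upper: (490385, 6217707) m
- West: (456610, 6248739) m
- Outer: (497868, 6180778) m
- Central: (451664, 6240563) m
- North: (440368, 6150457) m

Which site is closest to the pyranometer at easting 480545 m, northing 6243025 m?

Squared distances to each site:
East: 2572473800.000; Lower: 719345794.000; Upper: 737826724.000; West: 605534021.000; Outer: 4174775338.000; Central: 840173605.000; North: 10183025953.000.
Minimum at West.

West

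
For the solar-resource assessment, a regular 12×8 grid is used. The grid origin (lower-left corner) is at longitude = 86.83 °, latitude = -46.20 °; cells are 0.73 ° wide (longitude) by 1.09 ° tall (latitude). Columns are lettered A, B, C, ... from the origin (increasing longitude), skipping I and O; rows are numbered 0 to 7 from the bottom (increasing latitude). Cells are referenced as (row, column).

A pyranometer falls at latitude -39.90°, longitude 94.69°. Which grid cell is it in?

Column index: ⌊(94.69 − 86.83) / 0.73⌋ = ⌊10.767⌋ = 10 → column L
Row offset from origin: ⌊(-39.90 − -46.20) / 1.09⌋ = ⌊5.780⌋ = 5 → row 5

(5, L)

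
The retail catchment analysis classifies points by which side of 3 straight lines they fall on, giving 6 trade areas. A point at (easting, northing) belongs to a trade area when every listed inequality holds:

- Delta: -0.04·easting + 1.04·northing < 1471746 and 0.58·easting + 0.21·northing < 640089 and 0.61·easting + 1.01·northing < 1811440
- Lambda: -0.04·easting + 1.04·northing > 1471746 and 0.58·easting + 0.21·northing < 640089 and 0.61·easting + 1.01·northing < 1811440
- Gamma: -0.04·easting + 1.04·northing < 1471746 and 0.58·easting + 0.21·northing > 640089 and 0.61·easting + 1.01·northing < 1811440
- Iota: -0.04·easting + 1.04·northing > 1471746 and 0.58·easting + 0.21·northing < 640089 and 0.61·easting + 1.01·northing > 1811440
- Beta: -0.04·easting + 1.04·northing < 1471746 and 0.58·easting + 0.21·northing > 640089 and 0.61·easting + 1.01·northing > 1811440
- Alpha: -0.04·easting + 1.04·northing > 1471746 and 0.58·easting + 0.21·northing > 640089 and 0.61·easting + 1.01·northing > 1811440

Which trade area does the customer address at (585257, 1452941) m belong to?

-0.04·585257 + 1.04·1452941 = 1487648.360, which is > 1471746
0.58·585257 + 0.21·1452941 = 644566.670, which is > 640089
0.61·585257 + 1.01·1452941 = 1824477.180, which is > 1811440
This sign pattern matches Alpha.

Alpha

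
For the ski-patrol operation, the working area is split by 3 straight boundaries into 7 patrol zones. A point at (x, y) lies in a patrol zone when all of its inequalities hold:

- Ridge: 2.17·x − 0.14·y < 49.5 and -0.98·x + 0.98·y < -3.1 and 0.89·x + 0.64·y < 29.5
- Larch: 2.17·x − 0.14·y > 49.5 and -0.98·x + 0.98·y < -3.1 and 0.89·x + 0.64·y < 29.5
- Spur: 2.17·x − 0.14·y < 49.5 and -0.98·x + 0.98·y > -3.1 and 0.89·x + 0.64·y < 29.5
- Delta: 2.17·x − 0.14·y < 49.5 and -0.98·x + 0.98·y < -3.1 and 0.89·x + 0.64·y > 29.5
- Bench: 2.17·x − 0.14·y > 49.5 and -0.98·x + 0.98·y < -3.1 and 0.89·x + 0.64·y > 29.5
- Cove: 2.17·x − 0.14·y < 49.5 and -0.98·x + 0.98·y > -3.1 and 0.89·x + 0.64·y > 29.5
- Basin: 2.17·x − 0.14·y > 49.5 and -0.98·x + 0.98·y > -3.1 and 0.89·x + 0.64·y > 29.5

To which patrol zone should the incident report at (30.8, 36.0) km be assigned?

Basin

2.17·30.8 − 0.14·36.0 = 61.796, which is > 49.5
-0.98·30.8 + 0.98·36.0 = 5.096, which is > -3.1
0.89·30.8 + 0.64·36.0 = 50.452, which is > 29.5
This sign pattern matches Basin.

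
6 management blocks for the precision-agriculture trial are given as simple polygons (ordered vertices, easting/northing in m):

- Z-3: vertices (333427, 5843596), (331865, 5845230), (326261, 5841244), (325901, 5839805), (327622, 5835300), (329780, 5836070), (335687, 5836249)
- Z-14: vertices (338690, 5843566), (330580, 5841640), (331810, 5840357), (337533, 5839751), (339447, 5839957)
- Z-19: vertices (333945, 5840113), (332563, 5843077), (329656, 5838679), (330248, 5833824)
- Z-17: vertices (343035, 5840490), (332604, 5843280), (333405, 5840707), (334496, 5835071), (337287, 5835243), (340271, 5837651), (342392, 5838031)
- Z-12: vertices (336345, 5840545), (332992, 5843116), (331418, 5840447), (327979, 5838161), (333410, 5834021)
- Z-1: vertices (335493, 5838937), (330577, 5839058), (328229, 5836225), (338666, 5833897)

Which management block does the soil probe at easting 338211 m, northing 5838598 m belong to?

Z-17

Cast a ray rightward from (338211, 5838598). For each polygon, the edges (by vertex number in listed order) whose endpoints lie on opposite sides of northing = 5838598, where each meets that height, and whether that is right or left of the point:
Z-3: 4–5 at easting≈326362.1 (left), 7–1 at easting≈334964.4 (left) → 0 crossings.
Z-14: no edge straddles that height → 0 crossings.
Z-19: 3–4 at easting≈329665.9 (left), 4–1 at easting≈333054.4 (left) → 0 crossings.
Z-17: 3–4 at easting≈333813.3 (left), 7–1 at easting≈342540.3 (right) → 1 crossing.
Z-12: 3–4 at easting≈328636.4 (left), 5–1 at easting≈335469.1 (left) → 0 crossings.
Z-1: 2–3 at easting≈330195.8 (left), 4–1 at easting≈335706.4 (left) → 0 crossings.
Only Z-17 has an odd count, so the point is inside Z-17.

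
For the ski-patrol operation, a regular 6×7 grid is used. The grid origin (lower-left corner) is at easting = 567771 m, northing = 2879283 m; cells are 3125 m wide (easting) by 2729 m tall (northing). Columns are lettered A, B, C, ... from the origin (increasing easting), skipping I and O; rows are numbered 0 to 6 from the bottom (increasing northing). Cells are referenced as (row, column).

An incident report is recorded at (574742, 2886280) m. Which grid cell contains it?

Column index: ⌊(574742 − 567771) / 3125⌋ = ⌊2.231⌋ = 2 → column C
Row offset from origin: ⌊(2886280 − 2879283) / 2729⌋ = ⌊2.564⌋ = 2 → row 2

(2, C)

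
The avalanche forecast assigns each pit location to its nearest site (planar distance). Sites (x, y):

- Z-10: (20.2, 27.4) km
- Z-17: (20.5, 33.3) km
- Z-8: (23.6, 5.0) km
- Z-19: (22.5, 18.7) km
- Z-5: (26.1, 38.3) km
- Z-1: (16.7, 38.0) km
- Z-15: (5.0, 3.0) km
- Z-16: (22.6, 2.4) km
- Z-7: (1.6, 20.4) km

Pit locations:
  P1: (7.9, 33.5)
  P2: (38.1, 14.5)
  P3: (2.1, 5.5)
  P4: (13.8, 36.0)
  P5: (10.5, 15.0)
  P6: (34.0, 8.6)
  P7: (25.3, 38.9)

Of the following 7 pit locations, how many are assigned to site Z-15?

1

P1 → Z-1
P2 → Z-19
P3 → Z-15
P4 → Z-1
P5 → Z-7
P6 → Z-8
P7 → Z-5
1 of the 7 goes to Z-15.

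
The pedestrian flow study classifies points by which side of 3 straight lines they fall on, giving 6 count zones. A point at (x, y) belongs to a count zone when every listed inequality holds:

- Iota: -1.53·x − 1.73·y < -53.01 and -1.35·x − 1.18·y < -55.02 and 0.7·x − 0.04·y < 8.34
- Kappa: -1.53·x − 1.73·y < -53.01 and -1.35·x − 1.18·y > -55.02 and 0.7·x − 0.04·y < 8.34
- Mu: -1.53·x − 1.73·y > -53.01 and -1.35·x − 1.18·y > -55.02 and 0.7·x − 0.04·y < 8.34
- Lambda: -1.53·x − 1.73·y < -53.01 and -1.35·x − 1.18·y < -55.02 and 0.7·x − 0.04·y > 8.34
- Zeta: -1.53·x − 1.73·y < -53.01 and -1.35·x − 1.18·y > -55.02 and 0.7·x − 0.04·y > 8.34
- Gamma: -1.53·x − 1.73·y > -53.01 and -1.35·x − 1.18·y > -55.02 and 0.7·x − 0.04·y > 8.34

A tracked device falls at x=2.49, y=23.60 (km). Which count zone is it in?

-1.53·2.49 − 1.73·23.60 = -44.638, which is > -53.01
-1.35·2.49 − 1.18·23.60 = -31.209, which is > -55.02
0.7·2.49 − 0.04·23.60 = 0.799, which is < 8.34
This sign pattern matches Mu.

Mu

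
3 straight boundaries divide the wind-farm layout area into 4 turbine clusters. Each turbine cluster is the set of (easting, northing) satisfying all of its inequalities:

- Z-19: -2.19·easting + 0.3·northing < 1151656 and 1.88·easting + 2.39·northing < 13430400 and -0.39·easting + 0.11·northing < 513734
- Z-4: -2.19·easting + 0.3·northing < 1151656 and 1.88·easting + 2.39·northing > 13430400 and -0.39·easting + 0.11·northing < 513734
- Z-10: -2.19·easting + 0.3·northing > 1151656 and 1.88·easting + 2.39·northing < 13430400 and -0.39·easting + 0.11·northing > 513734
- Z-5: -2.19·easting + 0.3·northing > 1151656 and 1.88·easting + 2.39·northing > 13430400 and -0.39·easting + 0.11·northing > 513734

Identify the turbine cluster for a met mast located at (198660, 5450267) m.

-2.19·198660 + 0.3·5450267 = 1200014.700, which is > 1151656
1.88·198660 + 2.39·5450267 = 13399618.930, which is < 13430400
-0.39·198660 + 0.11·5450267 = 522051.970, which is > 513734
This sign pattern matches Z-10.

Z-10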